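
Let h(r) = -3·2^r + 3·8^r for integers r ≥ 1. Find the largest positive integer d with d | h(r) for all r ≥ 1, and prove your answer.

d = 18

Computing the first values: h(1) = 18 and h(2) = 180; gcd(18, 180) = 18, so d ≤ 18.
We prove 18 | -3·2^r + 3·8^r for all r ≥ 1 by induction on r.
For the base case r = 1: h(1) = 18 = 18·(1), so 18 | h(1).
For the inductive step, assume it holds for an arbitrary m ≥ 1, i.e. 18 | h(m). Then
h(m+1) − 8·h(m) = (-3·2^(m+1) + 3·8^(m+1)) − 8·(-3·2^m + 3·8^m) = (-3)·2^m·(2 − 8) = (18)·2^m. Since 18 | h(m) by the inductive hypothesis, 18 | 8·h(m); and 18 | 18 since 18 = 18·1. Therefore 18 | h(m+1).
By the principle of mathematical induction, the result holds for all r ≥ 1.
Therefore the largest such d is 18.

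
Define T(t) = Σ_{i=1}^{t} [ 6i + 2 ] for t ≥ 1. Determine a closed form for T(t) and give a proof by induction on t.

T(t) = t(3t + 5)

We claim T(t) = t(3t + 5) for all t ≥ 1.
For the base case t = 1: T(1) = 8, and the closed form gives 8. They agree.
Inductive step: suppose the statement holds for some i ≥ 1, so T(i) = i(3i + 5).
Then T(i+1) = T(i) + (6i + 8) = (i(3i + 5)) + (6i + 8).
Simplifying, T(i+1) = (i + 1)(3i + 8) = (i+1)(3(i+1) + 5),
which is the closed form with t = i+1.
Hence, by induction on t, the claim holds for every t ≥ 1.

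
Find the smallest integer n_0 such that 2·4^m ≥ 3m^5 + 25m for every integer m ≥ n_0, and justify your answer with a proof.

At m = 7: 32768 < 50596, so the inequality fails and n_0 ≥ 8. We prove 2·4^m ≥ 3m^5 + 25m for all m ≥ 8.
When m = 8: 2·4^m = 131072 and 3m^5 + 25m = 98504, so 131072 ≥ 98504.
Suppose the result is true for m = j, so 2·4^j ≥ 3j^5 + 25j.
Then 2·4^(j + 1) = 4·(2·4^j) ≥ 4·(3j^5 + 25j).
Also, for j ≥ 8 we have 4·(3j^5 + 25j) ≥ 3(j+1)^5 + 25(j+1), since 4·(3j^5 + 25j) − (3(j+1)^5 + 25(j+1)) = 9j^5 - 15j^4 - 30j^3 - 30j^2 + 60j - 28, which is nonnegative for all j ≥ 8.
Combining, 2·4^(j + 1) ≥ 3(j+1)^5 + 25(j+1).
By the principle of mathematical induction, the result holds for all m ≥ 8.
Hence the smallest such n_0 is 8.

n_0 = 8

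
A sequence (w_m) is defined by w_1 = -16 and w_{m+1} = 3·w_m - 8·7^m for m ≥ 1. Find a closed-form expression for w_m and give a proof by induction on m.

w_m = -2·3^(m - 1) - 2·7^m

Computing the first terms: w_1 = -16, w_2 = -104, w_3 = -704. This suggests w_m = -2·3^(m - 1) - 2·7^m.
For the base case m = 1: the formula gives -16 = -16 = w_1.
Suppose the result is true for m = j, so w_j = -2·3^(j - 1) - 2·7^j.
Then w_{j+1} = 3·w_j - 8·7^j = 3·(-2·3^(j - 1) - 2·7^j) - 8·7^j = -2·3^j - 2·7^(j + 1) = -2·3^((j+1) - 1) - 2·7^(j+1),
which is the claimed formula at m = j+1.
By induction, the statement is established for all m ≥ 1.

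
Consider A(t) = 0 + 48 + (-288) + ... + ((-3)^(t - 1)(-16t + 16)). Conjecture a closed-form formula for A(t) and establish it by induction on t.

We claim A(t) = (-3)^t(4t - 3) + 3 for all t ≥ 1.
When t = 1: A(1) = 0, and the closed form gives 0. They agree.
For the inductive step, assume it holds for an arbitrary p ≥ 1, so A(p) = (-3)^p(4p - 3) + 3.
Then A(p+1) = A(p) + (-16(-3)^p·p) = ((-3)^p(4p - 3) + 3) + (-16(-3)^p·p).
Simplifying, A(p+1) = -12(-3)^p·p - 3(-3)^p + 3 = (-3)^(p+1)(4(p+1) - 3) + 3,
which is the closed form with t = p+1.
Hence, by induction on t, the claim holds for every t ≥ 1.

A(t) = (-3)^t(4t - 3) + 3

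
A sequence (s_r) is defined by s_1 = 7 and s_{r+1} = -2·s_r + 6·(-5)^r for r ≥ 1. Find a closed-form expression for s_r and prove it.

s_r = -3(-2)^(r - 1) - 2(-5)^r

Computing the first terms: s_1 = 7, s_2 = -44, s_3 = 238. This suggests s_r = -3(-2)^(r - 1) - 2(-5)^r.
Base case (r = 1): the formula gives 7 = 7 = s_1.
For the inductive step, assume it holds for an arbitrary j ≥ 1, so s_j = -3(-2)^(j - 1) - 2(-5)^j.
Then s_{j+1} = -2·s_j + 6·(-5)^j = -2·(-3(-2)^(j - 1) - 2(-5)^j) + 6·(-5)^j = -3(-2)^j - 2(-5)^(j + 1) = -3(-2)^((j+1) - 1) - 2(-5)^(j+1),
which is the claimed formula at r = j+1.
Hence, by induction on r, the claim holds for every r ≥ 1.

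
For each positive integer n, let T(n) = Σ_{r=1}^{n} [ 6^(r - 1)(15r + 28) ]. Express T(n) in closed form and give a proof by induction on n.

We claim T(n) = 6^n(3n + 5) - 5 for all n ≥ 1.
For the base case n = 1: T(1) = 43, and the closed form gives 43. They agree.
For the inductive step, assume it holds for an arbitrary r ≥ 1, so T(r) = 6^r(3r + 5) - 5.
Then T(r+1) = T(r) + (6^r(15r + 43)) = (6^r(3r + 5) - 5) + (6^r(15r + 43)).
Simplifying, T(r+1) = 18·6^r·r + 48·6^r - 5 = 6^(r+1)(3(r+1) + 5) - 5,
which is the closed form with n = r+1.
By the principle of mathematical induction, the result holds for all n ≥ 1.

T(n) = 6^n(3n + 5) - 5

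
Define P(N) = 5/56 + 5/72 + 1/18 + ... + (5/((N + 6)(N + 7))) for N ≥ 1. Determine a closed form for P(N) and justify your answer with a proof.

We claim P(N) = 5N/(7(N + 7)) for all N ≥ 1.
Base step (N = 1): P(1) = 5/56, and the closed form gives 5/56. They agree.
Suppose the result is true for N = k, so P(k) = 5k/(7(k + 7)).
Then P(k+1) = P(k) + (5/((k + 7)(k + 8))) = (5k/(7(k + 7))) + (5/((k + 7)(k + 8))).
Simplifying, P(k+1) = 5(k + 1)/(7(k + 8)) = 5(k+1)/(7((k+1) + 7)),
which is the closed form with N = k+1.
By induction, the statement is established for all N ≥ 1.

P(N) = 5N/(7(N + 7))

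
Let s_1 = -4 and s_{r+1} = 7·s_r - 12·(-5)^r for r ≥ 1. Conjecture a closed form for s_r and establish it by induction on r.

s_r = (-5)^r + 7^(r - 1)

Computing the first terms: s_1 = -4, s_2 = 32, s_3 = -76. This suggests s_r = (-5)^r + 7^(r - 1).
Base case (r = 1): the formula gives -4 = -4 = s_1.
Suppose the result is true for r = p, so s_p = (-5)^p + 7^(p - 1).
Then s_{p+1} = 7·s_p - 12·(-5)^p = 7·((-5)^p + 7^(p - 1)) - 12·(-5)^p = (-5)^(p + 1) + 7^p = (-5)^(p+1) + 7^((p+1) - 1),
which is the claimed formula at r = p+1.
By induction, the statement is established for all r ≥ 1.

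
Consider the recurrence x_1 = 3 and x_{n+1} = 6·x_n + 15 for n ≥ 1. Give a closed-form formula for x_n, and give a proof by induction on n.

Computing the first terms: x_1 = 3, x_2 = 33, x_3 = 213. This suggests x_n = 6^n - 3.
When n = 1: the formula gives 3 = 3 = x_1.
For the inductive step, assume it holds for an arbitrary p ≥ 1, so x_p = 6^p - 3.
Then x_{p+1} = 6·x_p + 15 = 6·(6^p - 3) + 15 = 6^(p + 1) - 3,
which is the claimed formula at n = p+1.
This completes the induction.

x_n = 6^n - 3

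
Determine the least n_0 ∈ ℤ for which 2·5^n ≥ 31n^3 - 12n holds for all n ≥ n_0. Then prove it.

n_0 = 5

At n = 4: 1250 < 1936, so the inequality fails and n_0 ≥ 5. We prove 2·5^n ≥ 31n^3 - 12n for all n ≥ 5.
Base step (n = 5): 2·5^n = 6250 and 31n^3 - 12n = 3815, so 6250 ≥ 3815.
Inductive step: suppose the statement holds for some i ≥ 5, so 2·5^i ≥ 31i^3 - 12i.
Then 2·5^(i + 1) = 5·(2·5^i) ≥ 5·(31i^3 - 12i).
Also, for i ≥ 5 we have 5·(31i^3 - 12i) ≥ 31(i+1)^3 - 12(i+1), since 5·(31i^3 - 12i) − (31(i+1)^3 - 12(i+1)) = 124i^3 - 93i^2 - 141i - 19, which is nonnegative for all i ≥ 5.
Combining, 2·5^(i + 1) ≥ 31(i+1)^3 - 12(i+1).
By induction, the statement is established for all n ≥ 5.
Hence the smallest such n_0 is 5.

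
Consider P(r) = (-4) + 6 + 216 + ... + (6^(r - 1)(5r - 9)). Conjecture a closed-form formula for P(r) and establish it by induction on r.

We claim P(r) = 6^r(r - 2) + 2 for all r ≥ 1.
Base step (r = 1): P(1) = -4, and the closed form gives -4. They agree.
Inductive step: assume the claim holds for r = k, so P(k) = 6^k(k - 2) + 2.
Then P(k+1) = P(k) + (6^k(5k - 4)) = (6^k(k - 2) + 2) + (6^k(5k - 4)).
Simplifying, P(k+1) = 6·6^k·k - 6·6^k + 2 = 6^(k+1)((k+1) - 2) + 2,
which is the closed form with r = k+1.
This completes the induction.

P(r) = 6^r(r - 2) + 2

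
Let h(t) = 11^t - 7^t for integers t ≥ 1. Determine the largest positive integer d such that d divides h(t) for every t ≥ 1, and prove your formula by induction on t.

Computing the first values: h(1) = 4 and h(2) = 72; gcd(4, 72) = 4, so d ≤ 4.
We prove 4 | 11^t - 7^t for all t ≥ 1 by induction on t.
Base case (t = 1): h(1) = 4 = 4·(1), so 4 | h(1).
For the inductive step, assume it holds for an arbitrary i ≥ 1, i.e. 4 | h(i). Then
11^{i+1} − 7^{i+1} = 11·11^i − 7·7^i = 11·(11^i − 7^i) + (4)·7^i. The first term is divisible by 4 by the inductive hypothesis, and the second term (4)·7^i is divisible by 4 since 4 | 4. Hence 4 | h(i+1).
By induction, the statement is established for all t ≥ 1.
Therefore the largest such d is 4.

d = 4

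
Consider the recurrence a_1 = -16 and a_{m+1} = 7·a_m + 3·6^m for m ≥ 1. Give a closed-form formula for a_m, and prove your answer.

a_m = -3·6^m + 2·7^(m - 1)

Computing the first terms: a_1 = -16, a_2 = -94, a_3 = -550. This suggests a_m = -3·6^m + 2·7^(m - 1).
Base step (m = 1): the formula gives -16 = -16 = a_1.
For the inductive step, assume it holds for an arbitrary k ≥ 1, so a_k = -3·6^k + 2·7^(k - 1).
Then a_{k+1} = 7·a_k + 3·6^k = 7·(-3·6^k + 2·7^(k - 1)) + 3·6^k = -3·6^(k + 1) + 2·7^k = -3·6^(k+1) + 2·7^((k+1) - 1),
which is the claimed formula at m = k+1.
This completes the induction.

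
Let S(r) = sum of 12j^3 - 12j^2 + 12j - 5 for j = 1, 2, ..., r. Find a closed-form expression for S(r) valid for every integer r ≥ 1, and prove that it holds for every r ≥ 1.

We claim S(r) = r(3r^3 + 2r^2 + 3r - 1) for all r ≥ 1.
When r = 1: S(1) = 7, and the closed form gives 7. They agree.
Suppose the result is true for r = j, so S(j) = j(3j^3 + 2j^2 + 3j - 1).
Then S(j+1) = S(j) + (12j^3 + 24j^2 + 24j + 7) = (j(3j^3 + 2j^2 + 3j - 1)) + (12j^3 + 24j^2 + 24j + 7).
Simplifying, S(j+1) = (j + 1)(3j^3 + 11j^2 + 16j + 7) = (j+1)(3(j+1)^3 + 2(j+1)^2 + 3(j+1) - 1),
which is the closed form with r = j+1.
This completes the induction.

S(r) = r(3r^3 + 2r^2 + 3r - 1)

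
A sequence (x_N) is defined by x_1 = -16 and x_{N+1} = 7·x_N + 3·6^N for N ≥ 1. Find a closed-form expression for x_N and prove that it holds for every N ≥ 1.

x_N = -3·6^N + 2·7^(N - 1)

Computing the first terms: x_1 = -16, x_2 = -94, x_3 = -550. This suggests x_N = -3·6^N + 2·7^(N - 1).
Base case (N = 1): the formula gives -16 = -16 = x_1.
For the inductive step, assume it holds for an arbitrary p ≥ 1, so x_p = -3·6^p + 2·7^(p - 1).
Then x_{p+1} = 7·x_p + 3·6^p = 7·(-3·6^p + 2·7^(p - 1)) + 3·6^p = -3·6^(p + 1) + 2·7^p = -3·6^(p+1) + 2·7^((p+1) - 1),
which is the claimed formula at N = p+1.
By the principle of mathematical induction, the result holds for all N ≥ 1.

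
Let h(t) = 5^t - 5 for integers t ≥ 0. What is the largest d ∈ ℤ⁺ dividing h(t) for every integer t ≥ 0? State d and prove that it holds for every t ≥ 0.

Computing the first values: h(0) = -4 and h(1) = 0; gcd(-4, 0) = 4, so d ≤ 4.
We prove 4 | 5^t - 5 for all t ≥ 0 by induction on t.
When t = 0: h(0) = -4 = 4·(-1), so 4 | h(0).
Suppose the result is true for t = i, i.e. 4 | h(i). Then
h(i+1) = 5^(i+1) - 5 = 5·(5^i - 5) + 20 = 5·h(i) + 20. The first term is divisible by 4 by the inductive hypothesis, and 20 is divisible by 4. Hence 4 | h(i+1).
This completes the induction.
Therefore the largest such d is 4.

d = 4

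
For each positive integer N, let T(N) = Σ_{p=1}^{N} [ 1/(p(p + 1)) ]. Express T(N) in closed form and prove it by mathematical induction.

T(N) = N/(N + 1)

We claim T(N) = N/(N + 1) for all N ≥ 1.
When N = 1: T(1) = 1/2, and the closed form gives 1/2. They agree.
Inductive step: suppose the statement holds for some p ≥ 1, so T(p) = p/(p + 1).
Then T(p+1) = T(p) + (1/((p + 1)(p + 2))) = (p/(p + 1)) + (1/((p + 1)(p + 2))).
Simplifying, T(p+1) = (p + 1)/(p + 2) = (p+1)/((p+1) + 1),
which is the closed form with N = p+1.
By induction, the statement is established for all N ≥ 1.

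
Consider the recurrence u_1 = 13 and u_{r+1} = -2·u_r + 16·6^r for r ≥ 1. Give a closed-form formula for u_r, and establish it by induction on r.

u_r = (-2)^(r - 1) + 2·6^r

Computing the first terms: u_1 = 13, u_2 = 70, u_3 = 436. This suggests u_r = (-2)^(r - 1) + 2·6^r.
When r = 1: the formula gives 13 = 13 = u_1.
For the inductive step, assume it holds for an arbitrary i ≥ 1, so u_i = (-2)^(i - 1) + 2·6^i.
Then u_{i+1} = -2·u_i + 16·6^i = -2·((-2)^(i - 1) + 2·6^i) + 16·6^i = (-2)^i + 2·6^(i + 1) = (-2)^((i+1) - 1) + 2·6^(i+1),
which is the claimed formula at r = i+1.
This completes the induction.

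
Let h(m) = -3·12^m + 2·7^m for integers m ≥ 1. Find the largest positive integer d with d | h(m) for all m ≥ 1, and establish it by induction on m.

d = 2

Computing the first values: h(1) = -22 and h(2) = -334; gcd(-22, -334) = 2, so d ≤ 2.
We prove 2 | -3·12^m + 2·7^m for all m ≥ 1 by induction on m.
Base case (m = 1): h(1) = -22 = 2·(-11), so 2 | h(1).
Inductive step: assume the claim holds for m = j, i.e. 2 | h(j). Then
h(j+1) − 12·h(j) = (-3·12^(j+1) + 2·7^(j+1)) − 12·(-3·12^j + 2·7^j) = (2)·7^j·(7 − 12) = (-10)·7^j. Since 2 | h(j) by the inductive hypothesis, 2 | 12·h(j); and 2 | -10 since -10 = 2·-5. Therefore 2 | h(j+1).
This completes the induction.
Therefore the largest such d is 2.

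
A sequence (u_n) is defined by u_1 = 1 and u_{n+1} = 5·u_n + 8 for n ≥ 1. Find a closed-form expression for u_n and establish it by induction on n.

u_n = 3·5^(n - 1) - 2

Computing the first terms: u_1 = 1, u_2 = 13, u_3 = 73. This suggests u_n = 3·5^(n - 1) - 2.
Base case (n = 1): the formula gives 1 = 1 = u_1.
Suppose the result is true for n = k, so u_k = 3·5^(k - 1) - 2.
Then u_{k+1} = 5·u_k + 8 = 5·(3·5^(k - 1) - 2) + 8 = 3·5^k - 2 = 3·5^((k+1) - 1) - 2,
which is the claimed formula at n = k+1.
Hence, by induction on n, the claim holds for every n ≥ 1.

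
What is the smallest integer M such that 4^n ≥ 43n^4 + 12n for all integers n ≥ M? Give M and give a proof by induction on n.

At n = 9: 262144 < 282231, so the inequality fails and M ≥ 10. We prove 4^n ≥ 43n^4 + 12n for all n ≥ 10.
For the base case n = 10: 4^n = 1048576 and 43n^4 + 12n = 430120, so 1048576 ≥ 430120.
Inductive step: assume the claim holds for n = r, so 4^r ≥ 43r^4 + 12r.
Then 4^(r + 1) = 4·(4^r) ≥ 4·(43r^4 + 12r).
Also, for r ≥ 10 we have 4·(43r^4 + 12r) ≥ 43(r+1)^4 + 12(r+1), since 4·(43r^4 + 12r) − (43(r+1)^4 + 12(r+1)) = 129r^4 - 172r^3 - 258r^2 - 136r - 55, which is nonnegative for all r ≥ 10.
Combining, 4^(r + 1) ≥ 43(r+1)^4 + 12(r+1).
Hence, by induction on n, the claim holds for every n ≥ 10.
Hence the smallest such M is 10.

M = 10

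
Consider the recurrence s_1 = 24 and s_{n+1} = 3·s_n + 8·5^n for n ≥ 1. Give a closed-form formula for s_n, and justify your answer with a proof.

Computing the first terms: s_1 = 24, s_2 = 112, s_3 = 536. This suggests s_n = 4·3^(n - 1) + 4·5^n.
Base step (n = 1): the formula gives 24 = 24 = s_1.
Inductive step: assume the claim holds for n = k, so s_k = 4·3^(k - 1) + 4·5^k.
Then s_{k+1} = 3·s_k + 8·5^k = 3·(4·3^(k - 1) + 4·5^k) + 8·5^k = 4·3^k + 4·5^(k + 1) = 4·3^((k+1) - 1) + 4·5^(k+1),
which is the claimed formula at n = k+1.
By the principle of mathematical induction, the result holds for all n ≥ 1.

s_n = 4·3^(n - 1) + 4·5^n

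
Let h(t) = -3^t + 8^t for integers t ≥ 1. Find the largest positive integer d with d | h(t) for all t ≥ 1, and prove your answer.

d = 5

Computing the first values: h(1) = 5 and h(2) = 55; gcd(5, 55) = 5, so d ≤ 5.
We prove 5 | -3^t + 8^t for all t ≥ 1 by induction on t.
When t = 1: h(1) = 5 = 5·(1), so 5 | h(1).
Suppose the result is true for t = m, i.e. 5 | h(m). Then
8^{m+1} − 3^{m+1} = 8·8^m − 3·3^m = 8·(8^m − 3^m) + (5)·3^m. The first term is divisible by 5 by the inductive hypothesis, and the second term (5)·3^m is divisible by 5 since 5 | 5. Hence 5 | h(m+1).
By induction, the statement is established for all t ≥ 1.
Therefore the largest such d is 5.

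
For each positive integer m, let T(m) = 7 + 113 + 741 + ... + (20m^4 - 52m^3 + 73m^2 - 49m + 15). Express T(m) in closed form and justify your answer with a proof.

T(m) = m(m^2 - m + 1)(4m^2 + m + 2)

We claim T(m) = m(m^2 - m + 1)(4m^2 + m + 2) for all m ≥ 1.
When m = 1: T(1) = 7, and the closed form gives 7. They agree.
Suppose the result is true for m = r, so T(r) = r(4r^4 - 3r^3 + 5r^2 - r + 2).
Then T(r+1) = T(r) + (20r^4 + 28r^3 + 37r^2 + 21r + 7) = (r(4r^4 - 3r^3 + 5r^2 - r + 2)) + (20r^4 + 28r^3 + 37r^2 + 21r + 7).
Simplifying, T(r+1) = (r + 1)(r^2 + r + 1)(4r^2 + 9r + 7) = (r+1)((r+1)^2 - (r+1) + 1)(4(r+1)^2 + (r+1) + 2),
which is the closed form with m = r+1.
Hence, by induction on m, the claim holds for every m ≥ 1.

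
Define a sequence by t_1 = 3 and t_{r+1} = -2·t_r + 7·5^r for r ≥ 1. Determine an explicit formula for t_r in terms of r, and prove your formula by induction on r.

Computing the first terms: t_1 = 3, t_2 = 29, t_3 = 117. This suggests t_r = (-2)^r + 5^r.
When r = 1: the formula gives 3 = 3 = t_1.
For the inductive step, assume it holds for an arbitrary i ≥ 1, so t_i = (-2)^i + 5^i.
Then t_{i+1} = -2·t_i + 7·5^i = -2·((-2)^i + 5^i) + 7·5^i = (-2)^(i + 1) + 5^(i + 1),
which is the claimed formula at r = i+1.
This completes the induction.

t_r = (-2)^r + 5^r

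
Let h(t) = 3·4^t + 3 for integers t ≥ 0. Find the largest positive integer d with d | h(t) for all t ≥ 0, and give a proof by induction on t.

d = 3

Computing the first values: h(0) = 6 and h(1) = 15; gcd(6, 15) = 3, so d ≤ 3.
We prove 3 | 3·4^t + 3 for all t ≥ 0 by induction on t.
For the base case t = 0: h(0) = 6 = 3·(2), so 3 | h(0).
Inductive step: suppose the statement holds for some k ≥ 0, i.e. 3 | h(k). Then
h(k+1) = 3·4^(k+1) + 3 = 4·(3·4^k + 3) - 9 = 4·h(k) - 9. The first term is divisible by 3 by the inductive hypothesis, and -9 is divisible by 3. Hence 3 | h(k+1).
This completes the induction.
Therefore the largest such d is 3.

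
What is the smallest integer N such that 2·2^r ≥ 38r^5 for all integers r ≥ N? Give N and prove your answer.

At r = 28: 536870912 < 653993984, so the inequality fails and N ≥ 29. We prove 2·2^r ≥ 38r^5 for all r ≥ 29.
Base case (r = 29): 2·2^r = 1073741824 and 38r^5 = 779423662, so 1073741824 ≥ 779423662.
Inductive step: suppose the statement holds for some p ≥ 29, so 2·2^p ≥ 38p^5.
Then 2·2^(p + 1) = 2·(2·2^p) ≥ 2·(38p^5).
Also, for p ≥ 29 we have 2·(38p^5) ≥ 38(p+1)^5, since 2 ≥ (1 + 1/p)^5 for all p ≥ 29.
Combining, 2·2^(p + 1) ≥ 38(p+1)^5.
This completes the induction.
Hence the smallest such N is 29.

N = 29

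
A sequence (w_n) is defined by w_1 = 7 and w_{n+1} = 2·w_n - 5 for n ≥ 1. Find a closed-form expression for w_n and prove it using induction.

w_n = 2^n + 5

Computing the first terms: w_1 = 7, w_2 = 9, w_3 = 13. This suggests w_n = 2^n + 5.
For the base case n = 1: the formula gives 7 = 7 = w_1.
Inductive step: suppose the statement holds for some j ≥ 1, so w_j = 2^j + 5.
Then w_{j+1} = 2·w_j - 5 = 2·(2^j + 5) - 5 = 2^(j + 1) + 5,
which is the claimed formula at n = j+1.
By induction, the statement is established for all n ≥ 1.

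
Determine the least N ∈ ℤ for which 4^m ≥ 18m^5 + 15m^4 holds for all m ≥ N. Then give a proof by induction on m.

At m = 10: 1048576 < 1950000, so the inequality fails and N ≥ 11. We prove 4^m ≥ 18m^5 + 15m^4 for all m ≥ 11.
For the base case m = 11: 4^m = 4194304 and 18m^5 + 15m^4 = 3118533, so 4194304 ≥ 3118533.
Inductive step: suppose the statement holds for some k ≥ 11, so 4^k ≥ 18k^5 + 15k^4.
Then 4^(k + 1) = 4·(4^k) ≥ 4·(18k^5 + 15k^4).
Also, for k ≥ 11 we have 4·(18k^5 + 15k^4) ≥ 18(k+1)^5 + 15(k+1)^4, since 4·(18k^5 + 15k^4) − (18(k+1)^5 + 15(k+1)^4) = 54k^5 - 45k^4 - 240k^3 - 270k^2 - 150k - 33, which is nonnegative for all k ≥ 11.
Combining, 4^(k + 1) ≥ 18(k+1)^5 + 15(k+1)^4.
By induction, the statement is established for all m ≥ 11.
Hence the smallest such N is 11.

N = 11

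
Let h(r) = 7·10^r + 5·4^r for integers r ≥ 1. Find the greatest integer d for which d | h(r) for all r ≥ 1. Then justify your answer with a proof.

Computing the first values: h(1) = 90 and h(2) = 780; gcd(90, 780) = 30, so d ≤ 30.
We prove 30 | 7·10^r + 5·4^r for all r ≥ 1 by induction on r.
For the base case r = 1: h(1) = 90 = 30·(3), so 30 | h(1).
Inductive step: suppose the statement holds for some i ≥ 1, i.e. 30 | h(i). Then
h(i+1) − 10·h(i) = (7·10^(i+1) + 5·4^(i+1)) − 10·(7·10^i + 5·4^i) = (5)·4^i·(4 − 10) = (-30)·4^i. Since 30 | h(i) by the inductive hypothesis, 30 | 10·h(i); and 30 | -30 since -30 = 30·-1. Therefore 30 | h(i+1).
By induction, the statement is established for all r ≥ 1.
Therefore the largest such d is 30.

d = 30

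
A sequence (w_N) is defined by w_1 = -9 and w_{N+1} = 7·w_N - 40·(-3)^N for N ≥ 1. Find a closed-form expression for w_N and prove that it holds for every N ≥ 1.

w_N = 4(-3)^N + 3·7^(N - 1)

Computing the first terms: w_1 = -9, w_2 = 57, w_3 = 39. This suggests w_N = 4(-3)^N + 3·7^(N - 1).
When N = 1: the formula gives -9 = -9 = w_1.
Inductive step: assume the claim holds for N = r, so w_r = 4(-3)^r + 3·7^(r - 1).
Then w_{r+1} = 7·w_r - 40·(-3)^r = 7·(4(-3)^r + 3·7^(r - 1)) - 40·(-3)^r = 4(-3)^(r + 1) + 3·7^r = 4(-3)^(r+1) + 3·7^((r+1) - 1),
which is the claimed formula at N = r+1.
By induction, the statement is established for all N ≥ 1.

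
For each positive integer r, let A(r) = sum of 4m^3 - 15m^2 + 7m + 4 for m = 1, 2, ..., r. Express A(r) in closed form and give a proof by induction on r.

A(r) = r(r - 1)(r^2 - 2r - 5)

We claim A(r) = r(r - 1)(r^2 - 2r - 5) for all r ≥ 1.
When r = 1: A(1) = 0, and the closed form gives 0. They agree.
Inductive step: suppose the statement holds for some m ≥ 1, so A(m) = m(m^3 - 3m^2 - 3m + 5).
Then A(m+1) = A(m) + (m(4m^2 - 3m - 11)) = (m(m^3 - 3m^2 - 3m + 5)) + (m(4m^2 - 3m - 11)).
Simplifying, A(m+1) = m(m + 1)(m^2 - 6) = (m+1)((m+1) - 1)((m+1)^2 - 2(m+1) - 5),
which is the closed form with r = m+1.
This completes the induction.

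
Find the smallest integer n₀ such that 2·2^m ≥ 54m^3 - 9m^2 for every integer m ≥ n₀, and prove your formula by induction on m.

At m = 17: 262144 < 262701, so the inequality fails and n₀ ≥ 18. We prove 2·2^m ≥ 54m^3 - 9m^2 for all m ≥ 18.
For the base case m = 18: 2·2^m = 524288 and 54m^3 - 9m^2 = 312012, so 524288 ≥ 312012.
Inductive step: suppose the statement holds for some i ≥ 18, so 2·2^i ≥ 54i^3 - 9i^2.
Then 2·2^(i + 1) = 2·(2·2^i) ≥ 2·(54i^3 - 9i^2).
Also, for i ≥ 18 we have 2·(54i^3 - 9i^2) ≥ 54(i+1)^3 - 9(i+1)^2, since 2·(54i^3 - 9i^2) − (54(i+1)^3 - 9(i+1)^2) = 54i^3 - 171i^2 - 144i - 45, which is nonnegative for all i ≥ 18.
Combining, 2·2^(i + 1) ≥ 54(i+1)^3 - 9(i+1)^2.
Hence, by induction on m, the claim holds for every m ≥ 18.
Hence the smallest such n₀ is 18.

n₀ = 18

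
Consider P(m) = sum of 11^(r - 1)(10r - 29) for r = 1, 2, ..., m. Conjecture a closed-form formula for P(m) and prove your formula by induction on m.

We claim P(m) = 11^m(m - 3) + 3 for all m ≥ 1.
Base case (m = 1): P(1) = -19, and the closed form gives -19. They agree.
Suppose the result is true for m = r, so P(r) = 11^r(r - 3) + 3.
Then P(r+1) = P(r) + (11^r(10r - 19)) = (11^r(r - 3) + 3) + (11^r(10r - 19)).
Simplifying, P(r+1) = 11·11^r·r - 22·11^r + 3 = 11^(r+1)((r+1) - 3) + 3,
which is the closed form with m = r+1.
Hence, by induction on m, the claim holds for every m ≥ 1.

P(m) = 11^m(m - 3) + 3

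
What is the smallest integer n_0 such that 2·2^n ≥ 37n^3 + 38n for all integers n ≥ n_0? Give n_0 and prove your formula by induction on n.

At n = 16: 131072 < 152160, so the inequality fails and n_0 ≥ 17. We prove 2·2^n ≥ 37n^3 + 38n for all n ≥ 17.
Base case (n = 17): 2·2^n = 262144 and 37n^3 + 38n = 182427, so 262144 ≥ 182427.
Suppose the result is true for n = j, so 2·2^j ≥ 37j^3 + 38j.
Then 2·2^(j + 1) = 2·(2·2^j) ≥ 2·(37j^3 + 38j).
Also, for j ≥ 17 we have 2·(37j^3 + 38j) ≥ 37(j+1)^3 + 38(j+1), since 2·(37j^3 + 38j) − (37(j+1)^3 + 38(j+1)) = 37j^3 - 111j^2 - 73j - 75, which is nonnegative for all j ≥ 17.
Combining, 2·2^(j + 1) ≥ 37(j+1)^3 + 38(j+1).
This completes the induction.
Hence the smallest such n_0 is 17.

n_0 = 17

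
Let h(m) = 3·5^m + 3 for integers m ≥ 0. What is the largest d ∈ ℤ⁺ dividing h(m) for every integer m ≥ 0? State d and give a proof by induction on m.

d = 6

Computing the first values: h(0) = 6 and h(1) = 18; gcd(6, 18) = 6, so d ≤ 6.
We prove 6 | 3·5^m + 3 for all m ≥ 0 by induction on m.
When m = 0: h(0) = 6 = 6·(1), so 6 | h(0).
Inductive step: assume the claim holds for m = k, i.e. 6 | h(k). Then
h(k+1) = 3·5^(k+1) + 3 = 5·(3·5^k + 3) - 12 = 5·h(k) - 12. The first term is divisible by 6 by the inductive hypothesis, and -12 is divisible by 6. Hence 6 | h(k+1).
By the principle of mathematical induction, the result holds for all m ≥ 0.
Therefore the largest such d is 6.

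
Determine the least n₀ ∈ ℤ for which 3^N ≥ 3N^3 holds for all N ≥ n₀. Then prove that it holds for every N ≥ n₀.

At N = 5: 243 < 375, so the inequality fails and n₀ ≥ 6. We prove 3^N ≥ 3N^3 for all N ≥ 6.
When N = 6: 3^N = 729 and 3N^3 = 648, so 729 ≥ 648.
For the inductive step, assume it holds for an arbitrary i ≥ 6, so 3^i ≥ 3i^3.
Then 3^(i + 1) = 3·(3^i) ≥ 3·(3i^3).
Also, for i ≥ 6 we have 3·(3i^3) ≥ 3(i+1)^3, since 3 ≥ (1 + 1/i)^3 for all i ≥ 6.
Combining, 3^(i + 1) ≥ 3(i+1)^3.
By induction, the statement is established for all N ≥ 6.
Hence the smallest such n₀ is 6.

n₀ = 6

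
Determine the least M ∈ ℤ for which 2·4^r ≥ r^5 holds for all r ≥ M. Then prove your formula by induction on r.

At r = 5: 2048 < 3125, so the inequality fails and M ≥ 6. We prove 2·4^r ≥ r^5 for all r ≥ 6.
Base case (r = 6): 2·4^r = 8192 and r^5 = 7776, so 8192 ≥ 7776.
For the inductive step, assume it holds for an arbitrary m ≥ 6, so 2·4^m ≥ m^5.
Then 2·4^(m + 1) = 4·(2·4^m) ≥ 4·(m^5).
Also, for m ≥ 6 we have 4·(m^5) ≥ (m+1)^5, since 4 ≥ (1 + 1/m)^5 for all m ≥ 6.
Combining, 2·4^(m + 1) ≥ (m+1)^5.
This completes the induction.
Hence the smallest such M is 6.

M = 6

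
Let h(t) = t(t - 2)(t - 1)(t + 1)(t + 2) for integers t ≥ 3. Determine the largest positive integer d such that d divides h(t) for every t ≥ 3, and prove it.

d = 120

Computing the first values: h(3) = 120 and h(4) = 720; gcd(120, 720) = 120, so d ≤ 120.
We prove 120 | t(t - 2)(t - 1)(t + 1)(t + 2) for all t ≥ 3 by induction on t.
When t = 3: h(3) = 120 = 120·(1), so 120 | h(3).
Inductive step: suppose the statement holds for some j ≥ 3, i.e. 120 | h(j). Then
h(j+1) − h(j) = (j-1)·j·(j+1)·(j+2)·(j+3) − (j-2)·(j-1)·j·(j+1)·(j+2) = (j-1)·j·(j+1)·(j+2)·[(j+3) − (j-2)] = 5·(j-1)·j·(j+1)·(j+2). The product of 4 consecutive integers is divisible by (4)! = 24, so h(j+1) − h(j) is divisible by 5·24 = 120. By the inductive hypothesis 120 | h(j), hence 120 | h(j+1).
By the principle of mathematical induction, the result holds for all t ≥ 3.
Therefore the largest such d is 120.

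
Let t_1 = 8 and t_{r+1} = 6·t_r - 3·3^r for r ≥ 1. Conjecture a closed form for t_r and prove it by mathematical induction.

t_r = 3^r + 5·6^(r - 1)

Computing the first terms: t_1 = 8, t_2 = 39, t_3 = 207. This suggests t_r = 3^r + 5·6^(r - 1).
Base case (r = 1): the formula gives 8 = 8 = t_1.
Inductive step: assume the claim holds for r = p, so t_p = 3^p + 5·6^(p - 1).
Then t_{p+1} = 6·t_p - 3·3^p = 6·(3^p + 5·6^(p - 1)) - 3·3^p = 3^(p + 1) + 5·6^p = 3^(p+1) + 5·6^((p+1) - 1),
which is the claimed formula at r = p+1.
By induction, the statement is established for all r ≥ 1.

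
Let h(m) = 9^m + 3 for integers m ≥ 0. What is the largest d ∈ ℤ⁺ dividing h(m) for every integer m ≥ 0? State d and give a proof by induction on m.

Computing the first values: h(0) = 4 and h(1) = 12; gcd(4, 12) = 4, so d ≤ 4.
We prove 4 | 9^m + 3 for all m ≥ 0 by induction on m.
Base step (m = 0): h(0) = 4 = 4·(1), so 4 | h(0).
Suppose the result is true for m = p, i.e. 4 | h(p). Then
h(p+1) = 9^(p+1) + 3 = 9·(9^p + 3) - 24 = 9·h(p) - 24. The first term is divisible by 4 by the inductive hypothesis, and -24 is divisible by 4. Hence 4 | h(p+1).
By induction, the statement is established for all m ≥ 0.
Therefore the largest such d is 4.

d = 4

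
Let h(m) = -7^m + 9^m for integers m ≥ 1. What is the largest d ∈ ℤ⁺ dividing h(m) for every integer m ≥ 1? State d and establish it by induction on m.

d = 2

Computing the first values: h(1) = 2 and h(2) = 32; gcd(2, 32) = 2, so d ≤ 2.
We prove 2 | -7^m + 9^m for all m ≥ 1 by induction on m.
Base case (m = 1): h(1) = 2 = 2·(1), so 2 | h(1).
Inductive step: suppose the statement holds for some k ≥ 1, i.e. 2 | h(k). Then
9^{k+1} − 7^{k+1} = 9·9^k − 7·7^k = 9·(9^k − 7^k) + (2)·7^k. The first term is divisible by 2 by the inductive hypothesis, and the second term (2)·7^k is divisible by 2 since 2 | 2. Hence 2 | h(k+1).
This completes the induction.
Therefore the largest such d is 2.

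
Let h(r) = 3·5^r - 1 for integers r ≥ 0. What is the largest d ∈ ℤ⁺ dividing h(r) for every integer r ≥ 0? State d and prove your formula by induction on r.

Computing the first values: h(0) = 2 and h(1) = 14; gcd(2, 14) = 2, so d ≤ 2.
We prove 2 | 3·5^r - 1 for all r ≥ 0 by induction on r.
When r = 0: h(0) = 2 = 2·(1), so 2 | h(0).
Inductive step: suppose the statement holds for some k ≥ 0, i.e. 2 | h(k). Then
h(k+1) = 3·5^(k+1) - 1 = 5·(3·5^k - 1) + 4 = 5·h(k) + 4. The first term is divisible by 2 by the inductive hypothesis, and 4 is divisible by 2. Hence 2 | h(k+1).
By induction, the statement is established for all r ≥ 0.
Therefore the largest such d is 2.

d = 2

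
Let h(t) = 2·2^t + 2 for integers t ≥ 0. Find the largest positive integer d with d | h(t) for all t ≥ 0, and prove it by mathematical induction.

d = 2

Computing the first values: h(0) = 4 and h(1) = 6; gcd(4, 6) = 2, so d ≤ 2.
We prove 2 | 2·2^t + 2 for all t ≥ 0 by induction on t.
When t = 0: h(0) = 4 = 2·(2), so 2 | h(0).
Inductive step: suppose the statement holds for some k ≥ 0, i.e. 2 | h(k). Then
h(k+1) = 2·2^(k+1) + 2 = 2·(2·2^k + 2) - 2 = 2·h(k) - 2. The first term is divisible by 2 by the inductive hypothesis, and -2 is divisible by 2. Hence 2 | h(k+1).
By the principle of mathematical induction, the result holds for all t ≥ 0.
Therefore the largest such d is 2.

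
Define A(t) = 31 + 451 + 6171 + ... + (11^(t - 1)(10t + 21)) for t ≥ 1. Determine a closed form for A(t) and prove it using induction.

We claim A(t) = 11^t(t + 2) - 2 for all t ≥ 1.
Base step (t = 1): A(1) = 31, and the closed form gives 31. They agree.
For the inductive step, assume it holds for an arbitrary j ≥ 1, so A(j) = 11^j(j + 2) - 2.
Then A(j+1) = A(j) + (11^j(10j + 31)) = (11^j(j + 2) - 2) + (11^j(10j + 31)).
Simplifying, A(j+1) = 11·11^j·j + 33·11^j - 2 = 11^(j+1)((j+1) + 2) - 2,
which is the closed form with t = j+1.
Hence, by induction on t, the claim holds for every t ≥ 1.

A(t) = 11^t(t + 2) - 2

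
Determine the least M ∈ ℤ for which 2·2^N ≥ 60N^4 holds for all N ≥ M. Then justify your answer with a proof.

M = 24

At N = 23: 16777216 < 16790460, so the inequality fails and M ≥ 24. We prove 2·2^N ≥ 60N^4 for all N ≥ 24.
Base step (N = 24): 2·2^N = 33554432 and 60N^4 = 19906560, so 33554432 ≥ 19906560.
Inductive step: suppose the statement holds for some k ≥ 24, so 2·2^k ≥ 60k^4.
Then 2·2^(k + 1) = 2·(2·2^k) ≥ 2·(60k^4).
Also, for k ≥ 24 we have 2·(60k^4) ≥ 60(k+1)^4, since 2 ≥ (1 + 1/k)^4 for all k ≥ 24.
Combining, 2·2^(k + 1) ≥ 60(k+1)^4.
This completes the induction.
Hence the smallest such M is 24.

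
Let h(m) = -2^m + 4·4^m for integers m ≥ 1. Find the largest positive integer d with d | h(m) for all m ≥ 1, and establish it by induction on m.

Computing the first values: h(1) = 14 and h(2) = 60; gcd(14, 60) = 2, so d ≤ 2.
We prove 2 | -2^m + 4·4^m for all m ≥ 1 by induction on m.
When m = 1: h(1) = 14 = 2·(7), so 2 | h(1).
Inductive step: suppose the statement holds for some i ≥ 1, i.e. 2 | h(i). Then
h(i+1) − 4·h(i) = (-2^(i+1) + 4·4^(i+1)) − 4·(-2^i + 4·4^i) = (-1)·2^i·(2 − 4) = (2)·2^i. Since 2 | h(i) by the inductive hypothesis, 2 | 4·h(i); and 2 | 2 since 2 = 2·1. Therefore 2 | h(i+1).
By induction, the statement is established for all m ≥ 1.
Therefore the largest such d is 2.

d = 2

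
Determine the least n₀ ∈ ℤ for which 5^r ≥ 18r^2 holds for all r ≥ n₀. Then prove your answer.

n₀ = 4

At r = 3: 125 < 162, so the inequality fails and n₀ ≥ 4. We prove 5^r ≥ 18r^2 for all r ≥ 4.
For the base case r = 4: 5^r = 625 and 18r^2 = 288, so 625 ≥ 288.
For the inductive step, assume it holds for an arbitrary i ≥ 4, so 5^i ≥ 18i^2.
Then 5^(i + 1) = 5·(5^i) ≥ 5·(18i^2).
Also, for i ≥ 4 we have 5·(18i^2) ≥ 18(i+1)^2, since 5 ≥ (1 + 1/i)^2 for all i ≥ 4.
Combining, 5^(i + 1) ≥ 18(i+1)^2.
By the principle of mathematical induction, the result holds for all r ≥ 4.
Hence the smallest such n₀ is 4.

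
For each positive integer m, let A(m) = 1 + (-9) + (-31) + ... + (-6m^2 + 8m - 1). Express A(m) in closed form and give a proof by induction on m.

We claim A(m) = -m(2m^2 - m - 2) for all m ≥ 1.
For the base case m = 1: A(1) = 1, and the closed form gives 1. They agree.
Inductive step: suppose the statement holds for some r ≥ 1, so A(r) = r(-2r^2 + r + 2).
Then A(r+1) = A(r) + (-6r^2 - 4r + 1) = (r(-2r^2 + r + 2)) + (-6r^2 - 4r + 1).
Simplifying, A(r+1) = -(r + 1)(2r^2 + 3r - 1) = -(r+1)(2(r+1)^2 - (r+1) - 2),
which is the closed form with m = r+1.
By the principle of mathematical induction, the result holds for all m ≥ 1.

A(m) = -m(2m^2 - m - 2)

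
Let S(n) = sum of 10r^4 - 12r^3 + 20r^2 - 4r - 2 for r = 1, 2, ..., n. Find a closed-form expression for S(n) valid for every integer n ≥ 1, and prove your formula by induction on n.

S(n) = n(2n^4 + 2n^3 + 4n^2 + 5n - 1)

We claim S(n) = n(2n^4 + 2n^3 + 4n^2 + 5n - 1) for all n ≥ 1.
When n = 1: S(1) = 12, and the closed form gives 12. They agree.
For the inductive step, assume it holds for an arbitrary r ≥ 1, so S(r) = r(2r^4 + 2r^3 + 4r^2 + 5r - 1).
Then S(r+1) = S(r) + (10r^4 + 28r^3 + 44r^2 + 40r + 12) = (r(2r^4 + 2r^3 + 4r^2 + 5r - 1)) + (10r^4 + 28r^3 + 44r^2 + 40r + 12).
Simplifying, S(r+1) = (r + 1)(2r^4 + 10r^3 + 22r^2 + 27r + 12) = (r+1)(2(r+1)^4 + 2(r+1)^3 + 4(r+1)^2 + 5(r+1) - 1),
which is the closed form with n = r+1.
Hence, by induction on n, the claim holds for every n ≥ 1.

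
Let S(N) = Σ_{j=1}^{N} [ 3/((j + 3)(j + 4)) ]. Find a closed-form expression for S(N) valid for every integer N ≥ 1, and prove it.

We claim S(N) = 3N/(4(N + 4)) for all N ≥ 1.
When N = 1: S(1) = 3/20, and the closed form gives 3/20. They agree.
For the inductive step, assume it holds for an arbitrary j ≥ 1, so S(j) = 3j/(4(j + 4)).
Then S(j+1) = S(j) + (3/((j + 4)(j + 5))) = (3j/(4(j + 4))) + (3/((j + 4)(j + 5))).
Simplifying, S(j+1) = 3(j + 1)/(4(j + 5)) = 3(j+1)/(4((j+1) + 4)),
which is the closed form with N = j+1.
This completes the induction.

S(N) = 3N/(4(N + 4))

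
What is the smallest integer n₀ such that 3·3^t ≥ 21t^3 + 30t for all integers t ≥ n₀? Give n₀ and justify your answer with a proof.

At t = 7: 6561 < 7413, so the inequality fails and n₀ ≥ 8. We prove 3·3^t ≥ 21t^3 + 30t for all t ≥ 8.
Base step (t = 8): 3·3^t = 19683 and 21t^3 + 30t = 10992, so 19683 ≥ 10992.
For the inductive step, assume it holds for an arbitrary j ≥ 8, so 3·3^j ≥ 21j^3 + 30j.
Then 3·3^(j + 1) = 3·(3·3^j) ≥ 3·(21j^3 + 30j).
Also, for j ≥ 8 we have 3·(21j^3 + 30j) ≥ 21(j+1)^3 + 30(j+1), since 3·(21j^3 + 30j) − (21(j+1)^3 + 30(j+1)) = 42j^3 - 63j^2 - 3j - 51, which is nonnegative for all j ≥ 8.
Combining, 3·3^(j + 1) ≥ 21(j+1)^3 + 30(j+1).
By induction, the statement is established for all t ≥ 8.
Hence the smallest such n₀ is 8.

n₀ = 8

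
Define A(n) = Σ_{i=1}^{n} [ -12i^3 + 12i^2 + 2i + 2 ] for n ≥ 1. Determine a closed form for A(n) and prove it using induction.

We claim A(n) = -n(3n^3 + 2n^2 - 4n - 5) for all n ≥ 1.
Base case (n = 1): A(1) = 4, and the closed form gives 4. They agree.
Inductive step: assume the claim holds for n = i, so A(i) = i(-3i^3 - 2i^2 + 4i + 5).
Then A(i+1) = A(i) + (-12i^3 - 24i^2 - 10i + 4) = (i(-3i^3 - 2i^2 + 4i + 5)) + (-12i^3 - 24i^2 - 10i + 4).
Simplifying, A(i+1) = -(i + 1)(3i^3 + 11i^2 + 9i - 4) = -(i+1)(3(i+1)^3 + 2(i+1)^2 - 4(i+1) - 5),
which is the closed form with n = i+1.
By the principle of mathematical induction, the result holds for all n ≥ 1.

A(n) = -n(3n^3 + 2n^2 - 4n - 5)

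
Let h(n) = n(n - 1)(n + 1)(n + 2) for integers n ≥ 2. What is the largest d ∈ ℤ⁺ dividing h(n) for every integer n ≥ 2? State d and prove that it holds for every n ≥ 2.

d = 24

Computing the first values: h(2) = 24 and h(3) = 120; gcd(24, 120) = 24, so d ≤ 24.
We prove 24 | n(n - 1)(n + 1)(n + 2) for all n ≥ 2 by induction on n.
Base step (n = 2): h(2) = 24 = 24·(1), so 24 | h(2).
Inductive step: assume the claim holds for n = p, i.e. 24 | h(p). Then
h(p+1) − h(p) = p·(p+1)·(p+2)·(p+3) − (p-1)·p·(p+1)·(p+2) = p·(p+1)·(p+2)·[(p+3) − (p-1)] = 4·p·(p+1)·(p+2). The product of 3 consecutive integers is divisible by (3)! = 6, so h(p+1) − h(p) is divisible by 4·6 = 24. By the inductive hypothesis 24 | h(p), hence 24 | h(p+1).
By the principle of mathematical induction, the result holds for all n ≥ 2.
Therefore the largest such d is 24.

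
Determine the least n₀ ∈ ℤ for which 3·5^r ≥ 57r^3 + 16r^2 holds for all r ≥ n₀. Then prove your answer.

n₀ = 5

At r = 4: 1875 < 3904, so the inequality fails and n₀ ≥ 5. We prove 3·5^r ≥ 57r^3 + 16r^2 for all r ≥ 5.
For the base case r = 5: 3·5^r = 9375 and 57r^3 + 16r^2 = 7525, so 9375 ≥ 7525.
Suppose the result is true for r = j, so 3·5^j ≥ 57j^3 + 16j^2.
Then 3·5^(j + 1) = 5·(3·5^j) ≥ 5·(57j^3 + 16j^2).
Also, for j ≥ 5 we have 5·(57j^3 + 16j^2) ≥ 57(j+1)^3 + 16(j+1)^2, since 5·(57j^3 + 16j^2) − (57(j+1)^3 + 16(j+1)^2) = 228j^3 - 107j^2 - 203j - 73, which is nonnegative for all j ≥ 5.
Combining, 3·5^(j + 1) ≥ 57(j+1)^3 + 16(j+1)^2.
Hence, by induction on r, the claim holds for every r ≥ 5.
Hence the smallest such n₀ is 5.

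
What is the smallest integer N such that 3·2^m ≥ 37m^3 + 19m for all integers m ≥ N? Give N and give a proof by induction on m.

At m = 15: 98304 < 125160, so the inequality fails and N ≥ 16. We prove 3·2^m ≥ 37m^3 + 19m for all m ≥ 16.
Base step (m = 16): 3·2^m = 196608 and 37m^3 + 19m = 151856, so 196608 ≥ 151856.
Suppose the result is true for m = j, so 3·2^j ≥ 37j^3 + 19j.
Then 3·2^(j + 1) = 2·(3·2^j) ≥ 2·(37j^3 + 19j).
Also, for j ≥ 16 we have 2·(37j^3 + 19j) ≥ 37(j+1)^3 + 19(j+1), since 2·(37j^3 + 19j) − (37(j+1)^3 + 19(j+1)) = 37j^3 - 111j^2 - 92j - 56, which is nonnegative for all j ≥ 16.
Combining, 3·2^(j + 1) ≥ 37(j+1)^3 + 19(j+1).
Hence, by induction on m, the claim holds for every m ≥ 16.
Hence the smallest such N is 16.

N = 16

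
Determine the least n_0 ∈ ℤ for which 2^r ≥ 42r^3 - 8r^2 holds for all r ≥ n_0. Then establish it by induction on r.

At r = 17: 131072 < 204034, so the inequality fails and n_0 ≥ 18. We prove 2^r ≥ 42r^3 - 8r^2 for all r ≥ 18.
Base step (r = 18): 2^r = 262144 and 42r^3 - 8r^2 = 242352, so 262144 ≥ 242352.
Inductive step: suppose the statement holds for some p ≥ 18, so 2^p ≥ 42p^3 - 8p^2.
Then 2^(p + 1) = 2·(2^p) ≥ 2·(42p^3 - 8p^2).
Also, for p ≥ 18 we have 2·(42p^3 - 8p^2) ≥ 42(p+1)^3 - 8(p+1)^2, since 2·(42p^3 - 8p^2) − (42(p+1)^3 - 8(p+1)^2) = 42p^3 - 134p^2 - 110p - 34, which is nonnegative for all p ≥ 18.
Combining, 2^(p + 1) ≥ 42(p+1)^3 - 8(p+1)^2.
By induction, the statement is established for all r ≥ 18.
Hence the smallest such n_0 is 18.

n_0 = 18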